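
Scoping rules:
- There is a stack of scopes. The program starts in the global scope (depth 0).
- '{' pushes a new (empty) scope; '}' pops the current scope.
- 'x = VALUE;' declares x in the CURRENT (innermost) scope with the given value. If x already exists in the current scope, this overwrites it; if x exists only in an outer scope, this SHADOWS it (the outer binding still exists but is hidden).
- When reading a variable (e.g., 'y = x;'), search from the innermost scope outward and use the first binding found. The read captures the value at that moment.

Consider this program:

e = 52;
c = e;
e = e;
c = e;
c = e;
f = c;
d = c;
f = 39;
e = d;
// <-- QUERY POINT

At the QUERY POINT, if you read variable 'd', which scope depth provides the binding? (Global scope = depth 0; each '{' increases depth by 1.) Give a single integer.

Answer: 0

Derivation:
Step 1: declare e=52 at depth 0
Step 2: declare c=(read e)=52 at depth 0
Step 3: declare e=(read e)=52 at depth 0
Step 4: declare c=(read e)=52 at depth 0
Step 5: declare c=(read e)=52 at depth 0
Step 6: declare f=(read c)=52 at depth 0
Step 7: declare d=(read c)=52 at depth 0
Step 8: declare f=39 at depth 0
Step 9: declare e=(read d)=52 at depth 0
Visible at query point: c=52 d=52 e=52 f=39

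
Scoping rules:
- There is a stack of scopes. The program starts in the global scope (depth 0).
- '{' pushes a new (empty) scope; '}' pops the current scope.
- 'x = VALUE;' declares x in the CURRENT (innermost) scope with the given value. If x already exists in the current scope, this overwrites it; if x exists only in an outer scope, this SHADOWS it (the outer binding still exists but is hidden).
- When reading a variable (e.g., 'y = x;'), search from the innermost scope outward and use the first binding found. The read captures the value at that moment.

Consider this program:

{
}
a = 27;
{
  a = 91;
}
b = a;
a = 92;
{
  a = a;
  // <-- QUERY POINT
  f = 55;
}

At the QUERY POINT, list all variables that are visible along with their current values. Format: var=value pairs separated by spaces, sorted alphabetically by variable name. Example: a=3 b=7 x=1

Step 1: enter scope (depth=1)
Step 2: exit scope (depth=0)
Step 3: declare a=27 at depth 0
Step 4: enter scope (depth=1)
Step 5: declare a=91 at depth 1
Step 6: exit scope (depth=0)
Step 7: declare b=(read a)=27 at depth 0
Step 8: declare a=92 at depth 0
Step 9: enter scope (depth=1)
Step 10: declare a=(read a)=92 at depth 1
Visible at query point: a=92 b=27

Answer: a=92 b=27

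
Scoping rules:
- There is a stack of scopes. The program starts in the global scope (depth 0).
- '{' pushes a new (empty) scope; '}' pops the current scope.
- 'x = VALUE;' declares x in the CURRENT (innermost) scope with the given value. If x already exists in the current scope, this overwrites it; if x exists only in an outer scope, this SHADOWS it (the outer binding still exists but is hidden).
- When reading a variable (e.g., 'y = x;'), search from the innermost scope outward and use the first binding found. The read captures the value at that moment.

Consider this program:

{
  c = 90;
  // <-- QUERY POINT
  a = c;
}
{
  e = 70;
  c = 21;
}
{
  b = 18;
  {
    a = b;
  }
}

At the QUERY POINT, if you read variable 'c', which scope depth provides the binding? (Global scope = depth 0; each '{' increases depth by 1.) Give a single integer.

Answer: 1

Derivation:
Step 1: enter scope (depth=1)
Step 2: declare c=90 at depth 1
Visible at query point: c=90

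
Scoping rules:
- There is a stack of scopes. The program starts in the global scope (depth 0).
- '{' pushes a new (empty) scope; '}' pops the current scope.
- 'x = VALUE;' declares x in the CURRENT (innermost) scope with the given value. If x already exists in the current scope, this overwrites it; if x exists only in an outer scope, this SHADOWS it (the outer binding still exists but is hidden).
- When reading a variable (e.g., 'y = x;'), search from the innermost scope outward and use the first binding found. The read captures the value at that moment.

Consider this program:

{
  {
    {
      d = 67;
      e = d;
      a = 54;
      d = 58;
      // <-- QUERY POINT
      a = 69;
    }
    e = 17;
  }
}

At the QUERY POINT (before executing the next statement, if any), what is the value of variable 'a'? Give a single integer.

Answer: 54

Derivation:
Step 1: enter scope (depth=1)
Step 2: enter scope (depth=2)
Step 3: enter scope (depth=3)
Step 4: declare d=67 at depth 3
Step 5: declare e=(read d)=67 at depth 3
Step 6: declare a=54 at depth 3
Step 7: declare d=58 at depth 3
Visible at query point: a=54 d=58 e=67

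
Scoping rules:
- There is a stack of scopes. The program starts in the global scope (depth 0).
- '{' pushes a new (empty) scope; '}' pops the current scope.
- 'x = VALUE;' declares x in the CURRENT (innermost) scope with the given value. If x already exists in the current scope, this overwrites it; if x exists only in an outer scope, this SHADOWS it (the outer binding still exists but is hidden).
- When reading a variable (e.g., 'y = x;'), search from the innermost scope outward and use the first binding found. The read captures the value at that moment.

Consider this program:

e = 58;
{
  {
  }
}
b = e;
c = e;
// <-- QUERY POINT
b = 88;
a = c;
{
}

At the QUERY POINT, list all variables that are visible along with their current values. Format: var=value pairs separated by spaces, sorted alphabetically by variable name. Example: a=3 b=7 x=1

Step 1: declare e=58 at depth 0
Step 2: enter scope (depth=1)
Step 3: enter scope (depth=2)
Step 4: exit scope (depth=1)
Step 5: exit scope (depth=0)
Step 6: declare b=(read e)=58 at depth 0
Step 7: declare c=(read e)=58 at depth 0
Visible at query point: b=58 c=58 e=58

Answer: b=58 c=58 e=58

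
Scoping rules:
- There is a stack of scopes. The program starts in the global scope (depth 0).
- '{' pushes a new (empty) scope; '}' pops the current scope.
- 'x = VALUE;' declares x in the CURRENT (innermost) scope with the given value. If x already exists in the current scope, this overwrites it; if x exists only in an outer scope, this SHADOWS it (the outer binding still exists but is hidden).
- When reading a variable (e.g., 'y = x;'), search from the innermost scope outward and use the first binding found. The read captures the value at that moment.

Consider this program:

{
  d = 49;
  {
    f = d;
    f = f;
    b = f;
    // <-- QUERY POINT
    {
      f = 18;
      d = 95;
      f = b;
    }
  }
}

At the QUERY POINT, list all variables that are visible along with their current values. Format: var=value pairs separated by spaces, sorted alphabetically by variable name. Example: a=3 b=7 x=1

Answer: b=49 d=49 f=49

Derivation:
Step 1: enter scope (depth=1)
Step 2: declare d=49 at depth 1
Step 3: enter scope (depth=2)
Step 4: declare f=(read d)=49 at depth 2
Step 5: declare f=(read f)=49 at depth 2
Step 6: declare b=(read f)=49 at depth 2
Visible at query point: b=49 d=49 f=49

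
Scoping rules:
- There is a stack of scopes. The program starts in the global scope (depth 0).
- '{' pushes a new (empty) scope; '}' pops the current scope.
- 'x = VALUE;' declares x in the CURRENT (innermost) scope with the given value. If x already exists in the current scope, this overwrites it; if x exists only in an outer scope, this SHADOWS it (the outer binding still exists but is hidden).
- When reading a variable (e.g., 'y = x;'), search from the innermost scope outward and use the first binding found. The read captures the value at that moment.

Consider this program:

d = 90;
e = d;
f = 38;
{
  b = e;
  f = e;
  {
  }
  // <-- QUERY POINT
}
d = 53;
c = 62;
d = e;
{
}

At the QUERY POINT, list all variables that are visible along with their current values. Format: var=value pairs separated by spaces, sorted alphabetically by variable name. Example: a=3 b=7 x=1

Answer: b=90 d=90 e=90 f=90

Derivation:
Step 1: declare d=90 at depth 0
Step 2: declare e=(read d)=90 at depth 0
Step 3: declare f=38 at depth 0
Step 4: enter scope (depth=1)
Step 5: declare b=(read e)=90 at depth 1
Step 6: declare f=(read e)=90 at depth 1
Step 7: enter scope (depth=2)
Step 8: exit scope (depth=1)
Visible at query point: b=90 d=90 e=90 f=90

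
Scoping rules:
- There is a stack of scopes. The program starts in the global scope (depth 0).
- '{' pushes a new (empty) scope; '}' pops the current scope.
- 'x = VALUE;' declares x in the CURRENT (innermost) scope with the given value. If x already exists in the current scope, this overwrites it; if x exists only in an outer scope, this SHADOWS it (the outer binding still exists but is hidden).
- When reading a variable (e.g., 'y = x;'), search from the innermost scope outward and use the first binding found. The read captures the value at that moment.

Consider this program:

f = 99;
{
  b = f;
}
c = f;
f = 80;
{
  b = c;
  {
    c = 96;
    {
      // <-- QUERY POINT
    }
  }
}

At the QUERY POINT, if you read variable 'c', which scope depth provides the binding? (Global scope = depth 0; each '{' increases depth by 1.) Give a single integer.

Answer: 2

Derivation:
Step 1: declare f=99 at depth 0
Step 2: enter scope (depth=1)
Step 3: declare b=(read f)=99 at depth 1
Step 4: exit scope (depth=0)
Step 5: declare c=(read f)=99 at depth 0
Step 6: declare f=80 at depth 0
Step 7: enter scope (depth=1)
Step 8: declare b=(read c)=99 at depth 1
Step 9: enter scope (depth=2)
Step 10: declare c=96 at depth 2
Step 11: enter scope (depth=3)
Visible at query point: b=99 c=96 f=80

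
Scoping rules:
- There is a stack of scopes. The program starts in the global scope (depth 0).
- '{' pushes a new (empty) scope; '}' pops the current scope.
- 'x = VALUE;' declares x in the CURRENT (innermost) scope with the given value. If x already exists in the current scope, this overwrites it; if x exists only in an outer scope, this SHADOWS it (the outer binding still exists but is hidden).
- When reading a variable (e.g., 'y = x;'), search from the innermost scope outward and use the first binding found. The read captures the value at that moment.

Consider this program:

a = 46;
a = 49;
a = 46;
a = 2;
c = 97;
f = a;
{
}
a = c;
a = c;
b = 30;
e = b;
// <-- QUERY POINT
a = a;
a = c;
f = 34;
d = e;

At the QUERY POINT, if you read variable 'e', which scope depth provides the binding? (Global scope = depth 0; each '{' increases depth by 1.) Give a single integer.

Step 1: declare a=46 at depth 0
Step 2: declare a=49 at depth 0
Step 3: declare a=46 at depth 0
Step 4: declare a=2 at depth 0
Step 5: declare c=97 at depth 0
Step 6: declare f=(read a)=2 at depth 0
Step 7: enter scope (depth=1)
Step 8: exit scope (depth=0)
Step 9: declare a=(read c)=97 at depth 0
Step 10: declare a=(read c)=97 at depth 0
Step 11: declare b=30 at depth 0
Step 12: declare e=(read b)=30 at depth 0
Visible at query point: a=97 b=30 c=97 e=30 f=2

Answer: 0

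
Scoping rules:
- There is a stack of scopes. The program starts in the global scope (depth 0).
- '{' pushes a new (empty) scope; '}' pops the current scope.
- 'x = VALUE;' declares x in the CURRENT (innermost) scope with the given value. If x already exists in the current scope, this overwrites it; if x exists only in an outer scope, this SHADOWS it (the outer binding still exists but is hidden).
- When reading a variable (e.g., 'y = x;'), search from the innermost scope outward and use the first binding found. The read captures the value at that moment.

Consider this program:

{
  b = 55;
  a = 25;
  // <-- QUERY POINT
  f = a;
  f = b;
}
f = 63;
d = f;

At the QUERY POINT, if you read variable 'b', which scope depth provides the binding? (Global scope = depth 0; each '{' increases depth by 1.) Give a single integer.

Step 1: enter scope (depth=1)
Step 2: declare b=55 at depth 1
Step 3: declare a=25 at depth 1
Visible at query point: a=25 b=55

Answer: 1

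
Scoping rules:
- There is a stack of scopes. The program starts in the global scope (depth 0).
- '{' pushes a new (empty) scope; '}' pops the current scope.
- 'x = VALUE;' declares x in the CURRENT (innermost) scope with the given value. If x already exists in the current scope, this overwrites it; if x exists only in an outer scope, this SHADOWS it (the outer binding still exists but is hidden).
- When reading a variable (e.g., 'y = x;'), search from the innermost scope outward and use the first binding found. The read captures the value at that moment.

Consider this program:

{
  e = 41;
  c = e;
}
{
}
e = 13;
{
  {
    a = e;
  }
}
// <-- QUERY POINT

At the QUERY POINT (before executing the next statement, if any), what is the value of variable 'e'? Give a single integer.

Step 1: enter scope (depth=1)
Step 2: declare e=41 at depth 1
Step 3: declare c=(read e)=41 at depth 1
Step 4: exit scope (depth=0)
Step 5: enter scope (depth=1)
Step 6: exit scope (depth=0)
Step 7: declare e=13 at depth 0
Step 8: enter scope (depth=1)
Step 9: enter scope (depth=2)
Step 10: declare a=(read e)=13 at depth 2
Step 11: exit scope (depth=1)
Step 12: exit scope (depth=0)
Visible at query point: e=13

Answer: 13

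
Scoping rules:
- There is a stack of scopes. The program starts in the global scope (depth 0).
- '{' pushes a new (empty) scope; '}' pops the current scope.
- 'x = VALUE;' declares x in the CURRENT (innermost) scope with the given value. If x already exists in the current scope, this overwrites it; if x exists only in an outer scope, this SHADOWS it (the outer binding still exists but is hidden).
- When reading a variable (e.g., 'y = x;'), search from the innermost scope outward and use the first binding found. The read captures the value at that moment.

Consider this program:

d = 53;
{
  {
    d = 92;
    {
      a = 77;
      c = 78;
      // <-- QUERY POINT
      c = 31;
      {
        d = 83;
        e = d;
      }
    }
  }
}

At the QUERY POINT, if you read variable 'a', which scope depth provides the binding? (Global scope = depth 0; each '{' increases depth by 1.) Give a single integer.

Answer: 3

Derivation:
Step 1: declare d=53 at depth 0
Step 2: enter scope (depth=1)
Step 3: enter scope (depth=2)
Step 4: declare d=92 at depth 2
Step 5: enter scope (depth=3)
Step 6: declare a=77 at depth 3
Step 7: declare c=78 at depth 3
Visible at query point: a=77 c=78 d=92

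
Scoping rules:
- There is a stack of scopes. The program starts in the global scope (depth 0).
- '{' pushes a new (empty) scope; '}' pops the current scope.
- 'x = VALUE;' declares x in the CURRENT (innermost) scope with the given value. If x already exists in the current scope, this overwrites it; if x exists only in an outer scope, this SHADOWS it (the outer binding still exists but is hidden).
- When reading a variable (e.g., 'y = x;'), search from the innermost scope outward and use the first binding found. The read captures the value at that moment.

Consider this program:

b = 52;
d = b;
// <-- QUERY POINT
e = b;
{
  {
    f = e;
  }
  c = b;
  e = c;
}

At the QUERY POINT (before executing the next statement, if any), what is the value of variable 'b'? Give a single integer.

Answer: 52

Derivation:
Step 1: declare b=52 at depth 0
Step 2: declare d=(read b)=52 at depth 0
Visible at query point: b=52 d=52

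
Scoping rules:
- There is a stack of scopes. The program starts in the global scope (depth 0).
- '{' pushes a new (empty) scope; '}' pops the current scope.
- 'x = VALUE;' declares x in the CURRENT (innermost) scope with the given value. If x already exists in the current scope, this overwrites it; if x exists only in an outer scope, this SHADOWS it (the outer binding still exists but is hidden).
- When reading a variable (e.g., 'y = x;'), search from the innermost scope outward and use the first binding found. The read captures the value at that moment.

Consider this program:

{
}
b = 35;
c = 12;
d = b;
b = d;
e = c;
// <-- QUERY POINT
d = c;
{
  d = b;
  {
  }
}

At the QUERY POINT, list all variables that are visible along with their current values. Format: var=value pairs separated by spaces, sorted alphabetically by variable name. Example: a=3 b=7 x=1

Step 1: enter scope (depth=1)
Step 2: exit scope (depth=0)
Step 3: declare b=35 at depth 0
Step 4: declare c=12 at depth 0
Step 5: declare d=(read b)=35 at depth 0
Step 6: declare b=(read d)=35 at depth 0
Step 7: declare e=(read c)=12 at depth 0
Visible at query point: b=35 c=12 d=35 e=12

Answer: b=35 c=12 d=35 e=12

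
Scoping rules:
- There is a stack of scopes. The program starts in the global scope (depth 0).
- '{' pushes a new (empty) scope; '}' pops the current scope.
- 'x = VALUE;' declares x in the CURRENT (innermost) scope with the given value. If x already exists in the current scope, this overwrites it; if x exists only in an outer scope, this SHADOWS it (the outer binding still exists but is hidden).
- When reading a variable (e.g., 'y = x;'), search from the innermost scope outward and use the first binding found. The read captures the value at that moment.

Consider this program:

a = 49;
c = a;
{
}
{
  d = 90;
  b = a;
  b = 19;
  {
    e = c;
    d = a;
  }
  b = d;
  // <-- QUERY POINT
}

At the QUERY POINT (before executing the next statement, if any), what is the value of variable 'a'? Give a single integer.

Step 1: declare a=49 at depth 0
Step 2: declare c=(read a)=49 at depth 0
Step 3: enter scope (depth=1)
Step 4: exit scope (depth=0)
Step 5: enter scope (depth=1)
Step 6: declare d=90 at depth 1
Step 7: declare b=(read a)=49 at depth 1
Step 8: declare b=19 at depth 1
Step 9: enter scope (depth=2)
Step 10: declare e=(read c)=49 at depth 2
Step 11: declare d=(read a)=49 at depth 2
Step 12: exit scope (depth=1)
Step 13: declare b=(read d)=90 at depth 1
Visible at query point: a=49 b=90 c=49 d=90

Answer: 49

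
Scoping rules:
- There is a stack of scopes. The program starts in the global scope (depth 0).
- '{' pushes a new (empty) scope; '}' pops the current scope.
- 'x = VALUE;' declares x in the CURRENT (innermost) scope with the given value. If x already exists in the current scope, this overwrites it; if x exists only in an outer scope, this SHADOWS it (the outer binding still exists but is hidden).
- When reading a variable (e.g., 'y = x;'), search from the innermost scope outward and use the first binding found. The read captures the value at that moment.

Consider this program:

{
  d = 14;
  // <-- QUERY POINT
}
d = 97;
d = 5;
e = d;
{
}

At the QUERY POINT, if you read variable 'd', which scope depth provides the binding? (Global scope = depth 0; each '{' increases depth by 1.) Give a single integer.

Step 1: enter scope (depth=1)
Step 2: declare d=14 at depth 1
Visible at query point: d=14

Answer: 1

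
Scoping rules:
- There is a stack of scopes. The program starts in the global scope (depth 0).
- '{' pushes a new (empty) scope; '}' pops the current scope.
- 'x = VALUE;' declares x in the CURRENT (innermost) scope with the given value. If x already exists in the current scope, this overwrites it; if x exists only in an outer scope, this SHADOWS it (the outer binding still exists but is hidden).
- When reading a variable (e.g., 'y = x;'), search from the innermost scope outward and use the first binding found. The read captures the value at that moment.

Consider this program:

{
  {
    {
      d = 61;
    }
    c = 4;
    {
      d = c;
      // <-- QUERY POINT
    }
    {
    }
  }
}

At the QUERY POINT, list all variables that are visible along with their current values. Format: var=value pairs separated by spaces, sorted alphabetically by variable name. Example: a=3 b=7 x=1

Step 1: enter scope (depth=1)
Step 2: enter scope (depth=2)
Step 3: enter scope (depth=3)
Step 4: declare d=61 at depth 3
Step 5: exit scope (depth=2)
Step 6: declare c=4 at depth 2
Step 7: enter scope (depth=3)
Step 8: declare d=(read c)=4 at depth 3
Visible at query point: c=4 d=4

Answer: c=4 d=4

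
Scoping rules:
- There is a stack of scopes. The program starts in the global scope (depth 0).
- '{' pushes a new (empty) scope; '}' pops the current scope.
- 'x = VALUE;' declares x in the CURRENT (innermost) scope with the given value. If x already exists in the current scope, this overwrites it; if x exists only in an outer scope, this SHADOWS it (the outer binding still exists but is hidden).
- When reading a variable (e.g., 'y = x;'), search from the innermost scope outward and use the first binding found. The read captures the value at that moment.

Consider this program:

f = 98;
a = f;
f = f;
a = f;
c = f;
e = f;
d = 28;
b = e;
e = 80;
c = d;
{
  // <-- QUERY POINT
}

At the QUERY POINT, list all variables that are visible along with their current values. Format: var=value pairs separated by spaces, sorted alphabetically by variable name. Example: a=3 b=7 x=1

Answer: a=98 b=98 c=28 d=28 e=80 f=98

Derivation:
Step 1: declare f=98 at depth 0
Step 2: declare a=(read f)=98 at depth 0
Step 3: declare f=(read f)=98 at depth 0
Step 4: declare a=(read f)=98 at depth 0
Step 5: declare c=(read f)=98 at depth 0
Step 6: declare e=(read f)=98 at depth 0
Step 7: declare d=28 at depth 0
Step 8: declare b=(read e)=98 at depth 0
Step 9: declare e=80 at depth 0
Step 10: declare c=(read d)=28 at depth 0
Step 11: enter scope (depth=1)
Visible at query point: a=98 b=98 c=28 d=28 e=80 f=98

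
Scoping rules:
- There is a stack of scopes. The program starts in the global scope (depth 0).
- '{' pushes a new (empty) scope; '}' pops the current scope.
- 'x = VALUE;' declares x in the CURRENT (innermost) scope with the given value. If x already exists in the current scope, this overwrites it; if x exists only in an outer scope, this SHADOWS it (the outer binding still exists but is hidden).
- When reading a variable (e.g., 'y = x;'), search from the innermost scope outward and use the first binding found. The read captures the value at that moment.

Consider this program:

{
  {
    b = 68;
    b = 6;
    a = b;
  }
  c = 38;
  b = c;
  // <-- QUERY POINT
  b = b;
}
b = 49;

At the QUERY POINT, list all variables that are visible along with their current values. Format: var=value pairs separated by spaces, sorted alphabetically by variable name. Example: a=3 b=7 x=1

Answer: b=38 c=38

Derivation:
Step 1: enter scope (depth=1)
Step 2: enter scope (depth=2)
Step 3: declare b=68 at depth 2
Step 4: declare b=6 at depth 2
Step 5: declare a=(read b)=6 at depth 2
Step 6: exit scope (depth=1)
Step 7: declare c=38 at depth 1
Step 8: declare b=(read c)=38 at depth 1
Visible at query point: b=38 c=38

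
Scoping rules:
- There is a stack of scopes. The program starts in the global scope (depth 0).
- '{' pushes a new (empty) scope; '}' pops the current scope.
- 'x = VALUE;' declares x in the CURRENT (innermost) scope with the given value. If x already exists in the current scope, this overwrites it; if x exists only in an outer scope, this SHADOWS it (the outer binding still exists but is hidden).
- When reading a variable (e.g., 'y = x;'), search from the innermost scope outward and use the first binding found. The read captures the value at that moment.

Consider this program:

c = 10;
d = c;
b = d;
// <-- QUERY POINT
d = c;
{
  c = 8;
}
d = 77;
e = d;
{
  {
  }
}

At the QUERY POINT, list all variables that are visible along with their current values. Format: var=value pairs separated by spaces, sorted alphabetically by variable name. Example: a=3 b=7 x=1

Step 1: declare c=10 at depth 0
Step 2: declare d=(read c)=10 at depth 0
Step 3: declare b=(read d)=10 at depth 0
Visible at query point: b=10 c=10 d=10

Answer: b=10 c=10 d=10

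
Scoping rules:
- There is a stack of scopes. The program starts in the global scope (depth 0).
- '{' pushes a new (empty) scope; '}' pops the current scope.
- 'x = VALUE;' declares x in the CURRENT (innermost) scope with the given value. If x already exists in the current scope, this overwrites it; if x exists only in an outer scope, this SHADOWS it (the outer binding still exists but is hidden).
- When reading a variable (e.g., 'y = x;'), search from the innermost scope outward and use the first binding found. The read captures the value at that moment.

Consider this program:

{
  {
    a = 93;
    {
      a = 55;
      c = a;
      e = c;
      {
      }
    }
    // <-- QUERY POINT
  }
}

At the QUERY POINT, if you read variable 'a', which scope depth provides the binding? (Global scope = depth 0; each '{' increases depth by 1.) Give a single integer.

Step 1: enter scope (depth=1)
Step 2: enter scope (depth=2)
Step 3: declare a=93 at depth 2
Step 4: enter scope (depth=3)
Step 5: declare a=55 at depth 3
Step 6: declare c=(read a)=55 at depth 3
Step 7: declare e=(read c)=55 at depth 3
Step 8: enter scope (depth=4)
Step 9: exit scope (depth=3)
Step 10: exit scope (depth=2)
Visible at query point: a=93

Answer: 2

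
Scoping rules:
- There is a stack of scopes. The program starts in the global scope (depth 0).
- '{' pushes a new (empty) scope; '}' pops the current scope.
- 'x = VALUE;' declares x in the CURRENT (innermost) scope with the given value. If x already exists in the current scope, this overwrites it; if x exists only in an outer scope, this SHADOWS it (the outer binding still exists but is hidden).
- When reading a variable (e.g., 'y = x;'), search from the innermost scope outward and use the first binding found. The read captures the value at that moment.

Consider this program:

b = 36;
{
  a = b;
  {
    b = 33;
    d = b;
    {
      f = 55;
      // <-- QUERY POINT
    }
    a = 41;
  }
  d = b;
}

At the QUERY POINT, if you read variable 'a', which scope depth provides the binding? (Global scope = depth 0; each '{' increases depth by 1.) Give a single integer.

Step 1: declare b=36 at depth 0
Step 2: enter scope (depth=1)
Step 3: declare a=(read b)=36 at depth 1
Step 4: enter scope (depth=2)
Step 5: declare b=33 at depth 2
Step 6: declare d=(read b)=33 at depth 2
Step 7: enter scope (depth=3)
Step 8: declare f=55 at depth 3
Visible at query point: a=36 b=33 d=33 f=55

Answer: 1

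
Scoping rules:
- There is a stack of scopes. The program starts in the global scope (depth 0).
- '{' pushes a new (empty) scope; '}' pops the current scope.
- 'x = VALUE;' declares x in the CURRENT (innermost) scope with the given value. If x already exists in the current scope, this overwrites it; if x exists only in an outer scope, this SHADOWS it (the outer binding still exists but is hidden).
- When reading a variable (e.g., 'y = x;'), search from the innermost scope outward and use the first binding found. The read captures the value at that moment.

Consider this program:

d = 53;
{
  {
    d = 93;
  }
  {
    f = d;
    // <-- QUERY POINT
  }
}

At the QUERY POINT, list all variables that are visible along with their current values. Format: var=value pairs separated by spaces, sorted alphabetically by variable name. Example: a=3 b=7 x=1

Step 1: declare d=53 at depth 0
Step 2: enter scope (depth=1)
Step 3: enter scope (depth=2)
Step 4: declare d=93 at depth 2
Step 5: exit scope (depth=1)
Step 6: enter scope (depth=2)
Step 7: declare f=(read d)=53 at depth 2
Visible at query point: d=53 f=53

Answer: d=53 f=53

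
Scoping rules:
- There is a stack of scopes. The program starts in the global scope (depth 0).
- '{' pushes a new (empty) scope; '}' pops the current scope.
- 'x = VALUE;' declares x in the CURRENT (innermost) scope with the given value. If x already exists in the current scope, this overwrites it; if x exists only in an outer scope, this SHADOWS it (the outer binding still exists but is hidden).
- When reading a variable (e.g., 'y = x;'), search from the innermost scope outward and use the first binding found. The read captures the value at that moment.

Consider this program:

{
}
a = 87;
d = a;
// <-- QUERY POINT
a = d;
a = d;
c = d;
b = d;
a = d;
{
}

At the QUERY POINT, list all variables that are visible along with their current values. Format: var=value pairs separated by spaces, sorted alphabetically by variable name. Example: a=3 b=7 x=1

Step 1: enter scope (depth=1)
Step 2: exit scope (depth=0)
Step 3: declare a=87 at depth 0
Step 4: declare d=(read a)=87 at depth 0
Visible at query point: a=87 d=87

Answer: a=87 d=87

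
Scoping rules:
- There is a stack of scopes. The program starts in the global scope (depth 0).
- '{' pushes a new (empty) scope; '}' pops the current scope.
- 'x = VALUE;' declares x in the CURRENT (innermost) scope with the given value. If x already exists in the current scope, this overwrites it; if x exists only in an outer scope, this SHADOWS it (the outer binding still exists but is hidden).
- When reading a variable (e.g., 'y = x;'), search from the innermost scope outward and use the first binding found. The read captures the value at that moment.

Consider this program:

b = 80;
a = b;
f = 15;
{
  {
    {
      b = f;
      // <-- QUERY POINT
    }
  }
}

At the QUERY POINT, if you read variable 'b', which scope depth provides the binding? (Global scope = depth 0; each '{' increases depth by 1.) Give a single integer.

Answer: 3

Derivation:
Step 1: declare b=80 at depth 0
Step 2: declare a=(read b)=80 at depth 0
Step 3: declare f=15 at depth 0
Step 4: enter scope (depth=1)
Step 5: enter scope (depth=2)
Step 6: enter scope (depth=3)
Step 7: declare b=(read f)=15 at depth 3
Visible at query point: a=80 b=15 f=15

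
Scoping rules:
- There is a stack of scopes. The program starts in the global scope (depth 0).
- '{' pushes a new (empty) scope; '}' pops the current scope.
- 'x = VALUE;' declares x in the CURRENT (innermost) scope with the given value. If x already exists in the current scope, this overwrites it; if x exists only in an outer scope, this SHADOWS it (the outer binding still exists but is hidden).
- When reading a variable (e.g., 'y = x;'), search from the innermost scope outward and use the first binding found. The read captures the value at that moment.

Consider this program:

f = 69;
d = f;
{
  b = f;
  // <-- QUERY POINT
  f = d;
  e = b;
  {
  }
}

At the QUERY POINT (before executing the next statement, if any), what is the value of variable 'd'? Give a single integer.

Step 1: declare f=69 at depth 0
Step 2: declare d=(read f)=69 at depth 0
Step 3: enter scope (depth=1)
Step 4: declare b=(read f)=69 at depth 1
Visible at query point: b=69 d=69 f=69

Answer: 69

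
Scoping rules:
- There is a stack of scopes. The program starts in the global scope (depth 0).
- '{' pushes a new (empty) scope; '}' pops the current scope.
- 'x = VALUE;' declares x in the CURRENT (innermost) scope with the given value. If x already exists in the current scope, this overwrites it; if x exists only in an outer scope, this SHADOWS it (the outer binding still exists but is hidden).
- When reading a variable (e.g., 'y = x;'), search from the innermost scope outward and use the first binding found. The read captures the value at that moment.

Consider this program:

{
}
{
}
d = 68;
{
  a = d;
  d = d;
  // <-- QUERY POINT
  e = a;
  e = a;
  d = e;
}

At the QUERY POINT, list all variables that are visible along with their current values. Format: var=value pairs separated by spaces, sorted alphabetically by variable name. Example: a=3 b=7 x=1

Step 1: enter scope (depth=1)
Step 2: exit scope (depth=0)
Step 3: enter scope (depth=1)
Step 4: exit scope (depth=0)
Step 5: declare d=68 at depth 0
Step 6: enter scope (depth=1)
Step 7: declare a=(read d)=68 at depth 1
Step 8: declare d=(read d)=68 at depth 1
Visible at query point: a=68 d=68

Answer: a=68 d=68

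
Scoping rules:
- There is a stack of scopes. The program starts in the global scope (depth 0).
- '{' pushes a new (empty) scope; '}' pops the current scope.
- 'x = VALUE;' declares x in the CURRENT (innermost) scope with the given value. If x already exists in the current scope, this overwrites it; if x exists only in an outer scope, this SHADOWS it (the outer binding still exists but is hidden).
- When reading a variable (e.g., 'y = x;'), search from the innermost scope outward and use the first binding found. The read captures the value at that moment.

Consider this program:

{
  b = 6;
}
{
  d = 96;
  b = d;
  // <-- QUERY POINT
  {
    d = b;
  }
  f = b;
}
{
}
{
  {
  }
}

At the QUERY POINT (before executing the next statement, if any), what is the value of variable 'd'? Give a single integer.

Step 1: enter scope (depth=1)
Step 2: declare b=6 at depth 1
Step 3: exit scope (depth=0)
Step 4: enter scope (depth=1)
Step 5: declare d=96 at depth 1
Step 6: declare b=(read d)=96 at depth 1
Visible at query point: b=96 d=96

Answer: 96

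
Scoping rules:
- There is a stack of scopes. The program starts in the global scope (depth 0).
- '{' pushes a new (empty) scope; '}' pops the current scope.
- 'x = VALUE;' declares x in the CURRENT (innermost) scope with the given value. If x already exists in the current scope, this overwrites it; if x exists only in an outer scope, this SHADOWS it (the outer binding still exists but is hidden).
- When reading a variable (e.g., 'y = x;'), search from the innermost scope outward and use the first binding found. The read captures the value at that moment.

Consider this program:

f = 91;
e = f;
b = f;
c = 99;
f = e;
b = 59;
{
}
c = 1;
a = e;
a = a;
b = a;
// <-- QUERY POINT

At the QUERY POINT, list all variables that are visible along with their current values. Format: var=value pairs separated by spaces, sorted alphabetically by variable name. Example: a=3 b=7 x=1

Step 1: declare f=91 at depth 0
Step 2: declare e=(read f)=91 at depth 0
Step 3: declare b=(read f)=91 at depth 0
Step 4: declare c=99 at depth 0
Step 5: declare f=(read e)=91 at depth 0
Step 6: declare b=59 at depth 0
Step 7: enter scope (depth=1)
Step 8: exit scope (depth=0)
Step 9: declare c=1 at depth 0
Step 10: declare a=(read e)=91 at depth 0
Step 11: declare a=(read a)=91 at depth 0
Step 12: declare b=(read a)=91 at depth 0
Visible at query point: a=91 b=91 c=1 e=91 f=91

Answer: a=91 b=91 c=1 e=91 f=91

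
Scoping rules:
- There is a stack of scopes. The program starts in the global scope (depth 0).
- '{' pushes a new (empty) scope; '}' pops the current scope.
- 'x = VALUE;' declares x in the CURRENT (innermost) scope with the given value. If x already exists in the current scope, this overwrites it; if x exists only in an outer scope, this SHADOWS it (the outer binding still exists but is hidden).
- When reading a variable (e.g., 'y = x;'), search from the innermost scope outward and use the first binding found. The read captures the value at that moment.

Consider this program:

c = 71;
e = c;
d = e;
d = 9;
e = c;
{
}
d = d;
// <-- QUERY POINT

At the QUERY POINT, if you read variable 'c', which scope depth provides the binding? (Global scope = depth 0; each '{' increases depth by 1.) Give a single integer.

Answer: 0

Derivation:
Step 1: declare c=71 at depth 0
Step 2: declare e=(read c)=71 at depth 0
Step 3: declare d=(read e)=71 at depth 0
Step 4: declare d=9 at depth 0
Step 5: declare e=(read c)=71 at depth 0
Step 6: enter scope (depth=1)
Step 7: exit scope (depth=0)
Step 8: declare d=(read d)=9 at depth 0
Visible at query point: c=71 d=9 e=71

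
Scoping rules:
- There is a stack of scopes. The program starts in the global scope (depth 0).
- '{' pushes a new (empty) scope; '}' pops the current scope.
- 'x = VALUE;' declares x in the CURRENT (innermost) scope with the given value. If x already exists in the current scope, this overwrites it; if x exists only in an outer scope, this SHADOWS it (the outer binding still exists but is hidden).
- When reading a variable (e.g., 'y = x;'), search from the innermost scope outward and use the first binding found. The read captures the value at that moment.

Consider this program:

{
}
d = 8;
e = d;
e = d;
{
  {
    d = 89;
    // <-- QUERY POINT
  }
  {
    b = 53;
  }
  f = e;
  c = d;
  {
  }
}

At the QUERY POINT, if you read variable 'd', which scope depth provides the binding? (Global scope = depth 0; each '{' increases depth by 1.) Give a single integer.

Answer: 2

Derivation:
Step 1: enter scope (depth=1)
Step 2: exit scope (depth=0)
Step 3: declare d=8 at depth 0
Step 4: declare e=(read d)=8 at depth 0
Step 5: declare e=(read d)=8 at depth 0
Step 6: enter scope (depth=1)
Step 7: enter scope (depth=2)
Step 8: declare d=89 at depth 2
Visible at query point: d=89 e=8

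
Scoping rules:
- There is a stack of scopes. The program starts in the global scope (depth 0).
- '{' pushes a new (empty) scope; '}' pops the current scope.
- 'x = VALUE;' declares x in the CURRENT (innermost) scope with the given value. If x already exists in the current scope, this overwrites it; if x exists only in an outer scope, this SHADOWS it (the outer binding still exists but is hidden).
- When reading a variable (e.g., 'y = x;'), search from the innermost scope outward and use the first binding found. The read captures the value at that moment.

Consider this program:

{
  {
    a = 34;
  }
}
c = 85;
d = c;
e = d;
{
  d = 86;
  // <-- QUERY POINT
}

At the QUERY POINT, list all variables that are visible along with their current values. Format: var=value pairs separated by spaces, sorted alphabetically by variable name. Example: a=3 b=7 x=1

Answer: c=85 d=86 e=85

Derivation:
Step 1: enter scope (depth=1)
Step 2: enter scope (depth=2)
Step 3: declare a=34 at depth 2
Step 4: exit scope (depth=1)
Step 5: exit scope (depth=0)
Step 6: declare c=85 at depth 0
Step 7: declare d=(read c)=85 at depth 0
Step 8: declare e=(read d)=85 at depth 0
Step 9: enter scope (depth=1)
Step 10: declare d=86 at depth 1
Visible at query point: c=85 d=86 e=85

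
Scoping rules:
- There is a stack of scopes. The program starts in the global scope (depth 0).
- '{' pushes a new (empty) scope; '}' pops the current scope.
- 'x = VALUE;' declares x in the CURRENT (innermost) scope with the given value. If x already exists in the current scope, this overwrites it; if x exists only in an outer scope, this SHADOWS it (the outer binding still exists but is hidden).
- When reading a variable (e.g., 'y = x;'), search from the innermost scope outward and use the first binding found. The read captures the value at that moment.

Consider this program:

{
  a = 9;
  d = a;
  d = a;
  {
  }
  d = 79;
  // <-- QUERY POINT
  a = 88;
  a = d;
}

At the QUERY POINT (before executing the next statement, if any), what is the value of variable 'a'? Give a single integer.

Step 1: enter scope (depth=1)
Step 2: declare a=9 at depth 1
Step 3: declare d=(read a)=9 at depth 1
Step 4: declare d=(read a)=9 at depth 1
Step 5: enter scope (depth=2)
Step 6: exit scope (depth=1)
Step 7: declare d=79 at depth 1
Visible at query point: a=9 d=79

Answer: 9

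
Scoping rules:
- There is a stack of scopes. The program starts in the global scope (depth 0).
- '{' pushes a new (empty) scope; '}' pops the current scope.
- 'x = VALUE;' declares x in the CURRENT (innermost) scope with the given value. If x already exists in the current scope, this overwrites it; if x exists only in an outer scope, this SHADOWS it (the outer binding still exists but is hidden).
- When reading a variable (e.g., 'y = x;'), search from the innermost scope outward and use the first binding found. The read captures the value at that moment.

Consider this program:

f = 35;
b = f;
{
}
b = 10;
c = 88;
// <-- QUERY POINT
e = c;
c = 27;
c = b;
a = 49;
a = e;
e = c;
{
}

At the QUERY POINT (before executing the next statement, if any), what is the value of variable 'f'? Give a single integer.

Answer: 35

Derivation:
Step 1: declare f=35 at depth 0
Step 2: declare b=(read f)=35 at depth 0
Step 3: enter scope (depth=1)
Step 4: exit scope (depth=0)
Step 5: declare b=10 at depth 0
Step 6: declare c=88 at depth 0
Visible at query point: b=10 c=88 f=35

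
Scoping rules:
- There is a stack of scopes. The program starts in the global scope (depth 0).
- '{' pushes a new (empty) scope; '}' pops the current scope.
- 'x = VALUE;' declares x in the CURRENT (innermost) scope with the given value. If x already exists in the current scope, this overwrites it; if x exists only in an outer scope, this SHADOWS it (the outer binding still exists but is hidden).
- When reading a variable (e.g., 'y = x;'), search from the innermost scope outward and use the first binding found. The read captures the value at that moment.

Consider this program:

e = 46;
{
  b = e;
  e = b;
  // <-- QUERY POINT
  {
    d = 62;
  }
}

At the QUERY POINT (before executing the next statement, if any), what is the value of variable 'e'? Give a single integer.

Answer: 46

Derivation:
Step 1: declare e=46 at depth 0
Step 2: enter scope (depth=1)
Step 3: declare b=(read e)=46 at depth 1
Step 4: declare e=(read b)=46 at depth 1
Visible at query point: b=46 e=46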